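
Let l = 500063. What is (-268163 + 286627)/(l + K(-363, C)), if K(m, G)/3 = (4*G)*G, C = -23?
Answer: 18464/506411 ≈ 0.036461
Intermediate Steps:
K(m, G) = 12*G² (K(m, G) = 3*((4*G)*G) = 3*(4*G²) = 12*G²)
(-268163 + 286627)/(l + K(-363, C)) = (-268163 + 286627)/(500063 + 12*(-23)²) = 18464/(500063 + 12*529) = 18464/(500063 + 6348) = 18464/506411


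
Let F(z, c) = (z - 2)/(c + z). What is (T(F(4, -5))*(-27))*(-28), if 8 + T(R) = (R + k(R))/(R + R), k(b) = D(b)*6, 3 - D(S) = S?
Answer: -11340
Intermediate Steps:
D(S) = 3 - S
F(z, c) = (-2 + z)/(c + z)
k(b) = 18 - 6*b (k(b) = (3 - b)*6 = 18 - 6*b)
T(R) = -8 + (18 - 5*R)/(2*R) (T(R) = -8 + (R + (18 - 6*R))/(R + R) = -8 + (18 - 5*R)/((2*R)) = -8 + (18 - 5*R)*(1/(2*R)) = -8 + (18 - 5*R)/(2*R))
(T(F(4, -5))*(-27))*(-28) = ((-21/2 + 9/(((-2 + 4)/(-5 + 4))))*(-27))*(-28) = ((-21/2 + 9/((2/(-1))))*(-27))*(-28) = ((-21/2 + 9/((-1*2)))*(-27))*(-28) = ((-21/2 + 9/(-2))*(-27))*(-28) = ((-21/2 + 9*(-1/2))*(-27))*(-28) = ((-21/2 - 9/2)*(-27))*(-28) = -15*(-27)*(-28) = 405*(-28) = -11340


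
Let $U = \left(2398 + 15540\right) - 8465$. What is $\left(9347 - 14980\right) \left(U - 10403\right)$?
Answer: $5238690$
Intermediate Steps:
$U = 9473$ ($U = 17938 - 8465 = 9473$)
$\left(9347 - 14980\right) \left(U - 10403\right) = \left(9347 - 14980\right) \left(9473 - 10403\right) = \left(-5633\right) \left(-930\right) = 5238690$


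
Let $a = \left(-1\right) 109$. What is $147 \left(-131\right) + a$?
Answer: $-19366$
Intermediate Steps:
$a = -109$
$147 \left(-131\right) + a = 147 \left(-131\right) - 109 = -19257 - 109 = -19366$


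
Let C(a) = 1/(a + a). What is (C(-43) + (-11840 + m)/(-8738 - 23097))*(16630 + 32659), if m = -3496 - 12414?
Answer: 23211816637/547562 ≈ 42391.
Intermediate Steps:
C(a) = 1/(2*a)
m = -15910
(C(-43) + (-11840 + m)/(-8738 - 23097))*(16630 + 32659) = ((½)/(-43) + (-11840 - 15910)/(-8738 - 23097))*(16630 + 32659) = ((½)*(-1/43) - 27750/(-31835))*49289 = (-1/86 - 27750*(-1/31835))*49289 = (-1/86 + 5550/6367)*49289 = (470933/547562)*49289 = 23211816637/547562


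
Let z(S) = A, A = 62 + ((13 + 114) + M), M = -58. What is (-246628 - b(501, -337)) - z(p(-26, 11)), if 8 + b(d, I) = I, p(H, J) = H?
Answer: -246414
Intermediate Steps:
b(d, I) = -8 + I
A = 131 (A = 62 + ((13 + 114) - 58) = 62 + (127 - 58) = 62 + 69 = 131)
z(S) = 131
(-246628 - b(501, -337)) - z(p(-26, 11)) = (-246628 - (-8 - 337)) - 1*131 = (-246628 - 1*(-345)) - 131 = (-246628 + 345) - 131 = -246283 - 131 = -246414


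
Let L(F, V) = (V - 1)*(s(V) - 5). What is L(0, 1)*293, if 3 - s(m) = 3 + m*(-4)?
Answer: 0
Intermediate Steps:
s(m) = 4*m (s(m) = 3 - (3 + m*(-4)) = 3 - (3 - 4*m) = 3 + (-3 + 4*m) = 4*m)
L(F, V) = (-1 + V)*(-5 + 4*V) (L(F, V) = (V - 1)*(4*V - 5) = (-1 + V)*(-5 + 4*V))
L(0, 1)*293 = (5 - 9*1 + 4*1²)*293 = (5 - 9 + 4*1)*293 = (5 - 9 + 4)*293 = 0*293 = 0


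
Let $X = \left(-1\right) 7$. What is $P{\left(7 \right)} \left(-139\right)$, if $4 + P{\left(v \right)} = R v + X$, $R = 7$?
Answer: $-5282$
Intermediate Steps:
$X = -7$
$P{\left(v \right)} = -11 + 7 v$ ($P{\left(v \right)} = -4 + \left(7 v - 7\right) = -4 + \left(-7 + 7 v\right) = -11 + 7 v$)
$P{\left(7 \right)} \left(-139\right) = \left(-11 + 7 \cdot 7\right) \left(-139\right) = \left(-11 + 49\right) \left(-139\right) = 38 \left(-139\right) = -5282$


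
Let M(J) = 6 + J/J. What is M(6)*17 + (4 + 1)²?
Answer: 144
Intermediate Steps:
M(J) = 7 (M(J) = 6 + 1 = 7)
M(6)*17 + (4 + 1)² = 7*17 + (4 + 1)² = 119 + 5² = 119 + 25 = 144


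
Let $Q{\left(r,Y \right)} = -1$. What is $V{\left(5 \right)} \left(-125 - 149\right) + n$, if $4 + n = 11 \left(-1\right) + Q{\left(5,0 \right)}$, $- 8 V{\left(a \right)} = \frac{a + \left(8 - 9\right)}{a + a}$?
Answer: $- \frac{23}{10} \approx -2.3$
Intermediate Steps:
$V{\left(a \right)} = - \frac{-1 + a}{16 a}$ ($V{\left(a \right)} = - \frac{\left(a + \left(8 - 9\right)\right) \frac{1}{a + a}}{8} = - \frac{\left(a + \left(8 - 9\right)\right) \frac{1}{2 a}}{8} = - \frac{\left(a - 1\right) \frac{1}{2 a}}{8} = - \frac{\left(-1 + a\right) \frac{1}{2 a}}{8} = - \frac{\frac{1}{2} \frac{1}{a} \left(-1 + a\right)}{8} = - \frac{-1 + a}{16 a}$)
$n = -16$ ($n = -4 + \left(11 \left(-1\right) - 1\right) = -4 - 12 = -16$)
$V{\left(5 \right)} \left(-125 - 149\right) + n = \frac{1 - 5}{16 \cdot 5} \left(-125 - 149\right) - 16 = \frac{1}{16} \cdot \frac{1}{5} \left(1 - 5\right) \left(-125 - 149\right) - 16 = \frac{1}{16} \cdot \frac{1}{5} \left(-4\right) \left(-274\right) - 16 = \left(- \frac{1}{20}\right) \left(-274\right) - 16 = \frac{137}{10} - 16 = - \frac{23}{10}$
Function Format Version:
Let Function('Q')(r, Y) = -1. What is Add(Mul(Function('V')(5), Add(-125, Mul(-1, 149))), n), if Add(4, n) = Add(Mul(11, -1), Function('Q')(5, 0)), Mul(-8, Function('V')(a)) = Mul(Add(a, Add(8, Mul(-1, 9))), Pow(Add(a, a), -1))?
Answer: Rational(-23, 10) ≈ -2.3000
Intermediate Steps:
Function('V')(a) = Mul(Rational(-1, 16), Pow(a, -1), Add(-1, a)) (Function('V')(a) = Mul(Rational(-1, 8), Mul(Add(a, Add(8, Mul(-1, 9))), Pow(Add(a, a), -1))) = Mul(Rational(-1, 8), Mul(Add(a, Add(8, -9)), Pow(Mul(2, a), -1))) = Mul(Rational(-1, 8), Mul(Add(a, -1), Mul(Rational(1, 2), Pow(a, -1)))) = Mul(Rational(-1, 8), Mul(Add(-1, a), Mul(Rational(1, 2), Pow(a, -1)))) = Mul(Rational(-1, 8), Mul(Rational(1, 2), Pow(a, -1), Add(-1, a))) = Mul(Rational(-1, 16), Pow(a, -1), Add(-1, a)))
n = -16 (n = Add(-4, Add(Mul(11, -1), -1)) = Add(-4, Add(-11, -1)) = Add(-4, -12) = -16)
Add(Mul(Function('V')(5), Add(-125, Mul(-1, 149))), n) = Add(Mul(Mul(Rational(1, 16), Pow(5, -1), Add(1, Mul(-1, 5))), Add(-125, Mul(-1, 149))), -16) = Add(Mul(Mul(Rational(1, 16), Rational(1, 5), Add(1, -5)), Add(-125, -149)), -16) = Add(Mul(Mul(Rational(1, 16), Rational(1, 5), -4), -274), -16) = Add(Mul(Rational(-1, 20), -274), -16) = Add(Rational(137, 10), -16) = Rational(-23, 10)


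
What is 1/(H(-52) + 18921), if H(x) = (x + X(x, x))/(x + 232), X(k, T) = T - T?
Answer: 45/851432 ≈ 5.2852e-5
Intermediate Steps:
X(k, T) = 0
H(x) = x/(232 + x) (H(x) = (x + 0)/(x + 232) = x/(232 + x))
1/(H(-52) + 18921) = 1/(-52/(232 - 52) + 18921) = 1/(-52/180 + 18921) = 1/(-52*1/180 + 18921) = 1/(-13/45 + 18921) = 1/(851432/45) = 45/851432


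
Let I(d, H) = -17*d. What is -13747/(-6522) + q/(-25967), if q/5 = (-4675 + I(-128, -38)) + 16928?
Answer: -113561341/169356774 ≈ -0.67054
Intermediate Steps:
q = 72145 (q = 5*((-4675 - 17*(-128)) + 16928) = 5*((-4675 + 2176) + 16928) = 5*(-2499 + 16928) = 5*14429 = 72145)
-13747/(-6522) + q/(-25967) = -13747/(-6522) + 72145/(-25967) = -13747*(-1/6522) + 72145*(-1/25967) = 13747/6522 - 72145/25967 = -113561341/169356774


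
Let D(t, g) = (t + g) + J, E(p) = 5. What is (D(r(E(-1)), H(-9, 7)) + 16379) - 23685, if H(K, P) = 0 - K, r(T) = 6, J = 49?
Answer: -7242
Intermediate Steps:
H(K, P) = -K
D(t, g) = 49 + g + t (D(t, g) = (t + g) + 49 = (g + t) + 49 = 49 + g + t)
(D(r(E(-1)), H(-9, 7)) + 16379) - 23685 = ((49 - 1*(-9) + 6) + 16379) - 23685 = ((49 + 9 + 6) + 16379) - 23685 = (64 + 16379) - 23685 = 16443 - 23685 = -7242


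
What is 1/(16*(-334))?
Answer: -1/5344 ≈ -0.00018713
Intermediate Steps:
1/(16*(-334)) = 1/(-5344) = -1/5344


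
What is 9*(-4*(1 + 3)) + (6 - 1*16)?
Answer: -154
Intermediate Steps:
9*(-4*(1 + 3)) + (6 - 1*16) = 9*(-4*4) + (6 - 16) = 9*(-16) - 10 = -144 - 10 = -154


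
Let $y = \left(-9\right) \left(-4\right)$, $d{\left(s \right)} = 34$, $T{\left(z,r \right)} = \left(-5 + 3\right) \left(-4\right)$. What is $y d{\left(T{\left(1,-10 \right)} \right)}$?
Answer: $1224$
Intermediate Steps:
$T{\left(z,r \right)} = 8$ ($T{\left(z,r \right)} = \left(-2\right) \left(-4\right) = 8$)
$y = 36$
$y d{\left(T{\left(1,-10 \right)} \right)} = 36 \cdot 34 = 1224$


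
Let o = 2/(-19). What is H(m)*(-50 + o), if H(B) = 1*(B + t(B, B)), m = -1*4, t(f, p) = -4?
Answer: 7616/19 ≈ 400.84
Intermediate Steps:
o = -2/19 (o = 2*(-1/19) = -2/19 ≈ -0.10526)
m = -4
H(B) = -4 + B (H(B) = 1*(B - 4) = 1*(-4 + B) = -4 + B)
H(m)*(-50 + o) = (-4 - 4)*(-50 - 2/19) = -8*(-952/19) = 7616/19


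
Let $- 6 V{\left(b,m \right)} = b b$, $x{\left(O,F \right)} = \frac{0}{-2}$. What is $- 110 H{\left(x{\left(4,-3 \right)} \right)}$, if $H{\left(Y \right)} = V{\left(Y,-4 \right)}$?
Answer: $0$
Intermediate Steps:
$x{\left(O,F \right)} = 0$ ($x{\left(O,F \right)} = 0 \left(- \frac{1}{2}\right) = 0$)
$V{\left(b,m \right)} = - \frac{b^{2}}{6}$ ($V{\left(b,m \right)} = - \frac{b b}{6} = - \frac{b^{2}}{6}$)
$H{\left(Y \right)} = - \frac{Y^{2}}{6}$
$- 110 H{\left(x{\left(4,-3 \right)} \right)} = - 110 \left(- \frac{0^{2}}{6}\right) = - 110 \left(\left(- \frac{1}{6}\right) 0\right) = \left(-110\right) 0 = 0$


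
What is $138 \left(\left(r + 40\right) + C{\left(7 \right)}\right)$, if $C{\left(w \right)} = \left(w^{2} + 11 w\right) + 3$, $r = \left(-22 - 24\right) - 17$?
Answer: $14628$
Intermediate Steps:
$r = -63$ ($r = -46 - 17 = -63$)
$C{\left(w \right)} = 3 + w^{2} + 11 w$
$138 \left(\left(r + 40\right) + C{\left(7 \right)}\right) = 138 \left(\left(-63 + 40\right) + \left(3 + 7^{2} + 11 \cdot 7\right)\right) = 138 \left(-23 + \left(3 + 49 + 77\right)\right) = 138 \left(-23 + 129\right) = 138 \cdot 106 = 14628$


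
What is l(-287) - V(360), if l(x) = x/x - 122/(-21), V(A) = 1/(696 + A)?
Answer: 50329/7392 ≈ 6.8086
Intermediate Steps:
l(x) = 143/21 (l(x) = 1 - 122*(-1/21) = 1 + 122/21 = 143/21)
l(-287) - V(360) = 143/21 - 1/(696 + 360) = 143/21 - 1/1056 = 50329/7392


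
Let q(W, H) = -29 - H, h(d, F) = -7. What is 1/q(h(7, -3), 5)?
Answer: -1/34 ≈ -0.029412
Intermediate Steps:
1/q(h(7, -3), 5) = 1/(-29 - 1*5) = 1/(-29 - 5) = 1/(-34) = -1/34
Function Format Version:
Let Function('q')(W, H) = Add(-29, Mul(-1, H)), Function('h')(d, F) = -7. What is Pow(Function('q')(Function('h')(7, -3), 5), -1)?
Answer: Rational(-1, 34) ≈ -0.029412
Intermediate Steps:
Pow(Function('q')(Function('h')(7, -3), 5), -1) = Pow(Add(-29, Mul(-1, 5)), -1) = Pow(Add(-29, -5), -1) = Pow(-34, -1) = Rational(-1, 34)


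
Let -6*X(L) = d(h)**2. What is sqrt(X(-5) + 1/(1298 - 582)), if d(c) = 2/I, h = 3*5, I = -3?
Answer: I*sqrt(754485)/3222 ≈ 0.26959*I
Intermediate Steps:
h = 15
d(c) = -2/3 (d(c) = 2/(-3) = 2*(-1/3) = -2/3)
X(L) = -2/27 (X(L) = -(-2/3)**2/6 = -1/6*4/9 = -2/27)
sqrt(X(-5) + 1/(1298 - 582)) = sqrt(-2/27 + 1/(1298 - 582)) = sqrt(-2/27 + 1/716) = sqrt(-1405/19332) = I*sqrt(754485)/3222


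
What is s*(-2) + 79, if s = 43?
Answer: -7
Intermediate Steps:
s*(-2) + 79 = 43*(-2) + 79 = -86 + 79 = -7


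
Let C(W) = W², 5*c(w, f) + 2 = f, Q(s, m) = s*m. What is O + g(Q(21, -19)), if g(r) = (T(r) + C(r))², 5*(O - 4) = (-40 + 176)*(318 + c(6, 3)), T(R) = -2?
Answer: 633608256501/25 ≈ 2.5344e+10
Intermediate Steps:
Q(s, m) = m*s
c(w, f) = -⅖ + f/5
O = 216476/25 (O = 4 + ((-40 + 176)*(318 + (-⅖ + (⅕)*3)))/5 = 4 + (136*(318 + (-⅖ + ⅗)))/5 = 4 + (136*(318 + ⅕))/5 = 4 + (136*(1591/5))/5 = 4 + (⅕)*(216376/5) = 4 + 216376/25 = 216476/25 ≈ 8659.0)
g(r) = (-2 + r²)²
O + g(Q(21, -19)) = 216476/25 + (-2 + (-19*21)²)² = 216476/25 + (-2 + (-399)²)² = 216476/25 + (-2 + 159201)² = 216476/25 + 159199² = 216476/25 + 25344321601 = 633608256501/25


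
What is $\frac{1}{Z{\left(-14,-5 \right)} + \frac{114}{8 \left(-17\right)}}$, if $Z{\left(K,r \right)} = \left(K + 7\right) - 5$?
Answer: $- \frac{68}{873} \approx -0.077892$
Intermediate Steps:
$Z{\left(K,r \right)} = 2 + K$ ($Z{\left(K,r \right)} = \left(7 + K\right) - 5 = 2 + K$)
$\frac{1}{Z{\left(-14,-5 \right)} + \frac{114}{8 \left(-17\right)}} = \frac{1}{\left(2 - 14\right) + \frac{114}{8 \left(-17\right)}} = \frac{1}{-12 + \frac{114}{-136}} = \frac{1}{-12 + 114 \left(- \frac{1}{136}\right)} = \frac{1}{-12 - \frac{57}{68}} = \frac{1}{- \frac{873}{68}} = - \frac{68}{873}$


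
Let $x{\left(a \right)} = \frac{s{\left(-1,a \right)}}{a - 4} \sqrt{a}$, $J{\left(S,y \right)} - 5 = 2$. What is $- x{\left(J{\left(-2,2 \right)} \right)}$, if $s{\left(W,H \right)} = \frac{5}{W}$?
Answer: $\frac{5 \sqrt{7}}{3} \approx 4.4096$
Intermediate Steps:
$J{\left(S,y \right)} = 7$ ($J{\left(S,y \right)} = 5 + 2 = 7$)
$x{\left(a \right)} = - \frac{5 \sqrt{a}}{-4 + a}$ ($x{\left(a \right)} = \frac{5 \frac{1}{-1}}{a - 4} \sqrt{a} = \frac{5 \left(-1\right)}{-4 + a} \sqrt{a} = - \frac{5}{-4 + a} \sqrt{a} = - \frac{5 \sqrt{a}}{-4 + a}$)
$- x{\left(J{\left(-2,2 \right)} \right)} = - \frac{\left(-5\right) \sqrt{7}}{-4 + 7} = - \frac{\left(-5\right) \sqrt{7}}{3} = \frac{5 \sqrt{7}}{3}$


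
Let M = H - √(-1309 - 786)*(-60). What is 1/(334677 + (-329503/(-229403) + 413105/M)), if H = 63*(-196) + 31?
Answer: 2804563184907348361450813/938537213162932791405611884969 + 1304397290354396700*I*√2095/938537213162932791405611884969 ≈ 2.9882e-6 + 6.3614e-11*I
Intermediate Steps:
H = -12317 (H = -12348 + 31 = -12317)
M = -12317 + 60*I*√2095 (M = -12317 - √(-1309 - 786)*(-60) = -12317 - √(-2095)*(-60) = -12317 - I*√2095*(-60) = -12317 - (-60)*I*√2095 = -12317 + 60*I*√2095 ≈ -12317.0 + 2746.3*I)
1/(334677 + (-329503/(-229403) + 413105/M)) = 1/(334677 + (-329503/(-229403) + 413105/(-12317 + 60*I*√2095))) = 1/(334677 + (-329503*(-1/229403) + 413105/(-12317 + 60*I*√2095))) = 1/(334677 + (329503/229403 + 413105/(-12317 + 60*I*√2095))) = 1/(76776237334/229403 + 413105/(-12317 + 60*I*√2095))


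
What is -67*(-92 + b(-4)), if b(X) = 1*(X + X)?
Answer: 6700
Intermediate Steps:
b(X) = 2*X (b(X) = 1*(2*X) = 2*X)
-67*(-92 + b(-4)) = -67*(-92 + 2*(-4)) = -67*(-92 - 8) = -67*(-100) = 6700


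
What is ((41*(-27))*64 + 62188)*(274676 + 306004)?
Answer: -5028688800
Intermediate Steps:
((41*(-27))*64 + 62188)*(274676 + 306004) = (-1107*64 + 62188)*580680 = (-70848 + 62188)*580680 = -8660*580680 = -5028688800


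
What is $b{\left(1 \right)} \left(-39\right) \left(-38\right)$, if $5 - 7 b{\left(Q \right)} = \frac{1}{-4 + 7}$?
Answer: $988$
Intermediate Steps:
$b{\left(Q \right)} = \frac{2}{3}$ ($b{\left(Q \right)} = \frac{5}{7} - \frac{1}{7 \left(-4 + 7\right)} = \frac{5}{7} - \frac{1}{7 \cdot 3} = \frac{5}{7} - \frac{1}{21} = \frac{2}{3}$)
$b{\left(1 \right)} \left(-39\right) \left(-38\right) = \frac{2}{3} \left(-39\right) \left(-38\right) = \left(-26\right) \left(-38\right) = 988$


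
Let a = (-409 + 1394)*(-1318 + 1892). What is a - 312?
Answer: 565078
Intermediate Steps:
a = 565390 (a = 985*574 = 565390)
a - 312 = 565390 - 312 = 565078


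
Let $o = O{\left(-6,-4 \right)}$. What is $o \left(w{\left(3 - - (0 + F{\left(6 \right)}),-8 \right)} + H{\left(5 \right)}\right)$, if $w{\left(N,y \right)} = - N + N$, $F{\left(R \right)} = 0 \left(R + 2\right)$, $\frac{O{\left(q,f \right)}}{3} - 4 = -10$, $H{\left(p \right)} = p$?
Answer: $-90$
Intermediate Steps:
$O{\left(q,f \right)} = -18$ ($O{\left(q,f \right)} = 12 + 3 \left(-10\right) = 12 - 30 = -18$)
$o = -18$
$F{\left(R \right)} = 0$ ($F{\left(R \right)} = 0 \left(2 + R\right) = 0$)
$w{\left(N,y \right)} = 0$
$o \left(w{\left(3 - - (0 + F{\left(6 \right)}),-8 \right)} + H{\left(5 \right)}\right) = - 18 \left(0 + 5\right) = \left(-18\right) 5 = -90$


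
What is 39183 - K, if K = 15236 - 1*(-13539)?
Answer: 10408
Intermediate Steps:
K = 28775 (K = 15236 + 13539 = 28775)
39183 - K = 39183 - 1*28775 = 39183 - 28775 = 10408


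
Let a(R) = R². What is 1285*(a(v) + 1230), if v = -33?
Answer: 2979915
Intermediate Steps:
1285*(a(v) + 1230) = 1285*((-33)² + 1230) = 1285*(1089 + 1230) = 1285*2319 = 2979915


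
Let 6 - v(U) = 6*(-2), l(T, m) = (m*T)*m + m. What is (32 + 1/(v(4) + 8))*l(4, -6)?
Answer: 57477/13 ≈ 4421.3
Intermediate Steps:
l(T, m) = m + T*m² (l(T, m) = (T*m)*m + m = T*m² + m = m + T*m²)
v(U) = 18 (v(U) = 6 - 6*(-2) = 6 - 1*(-12) = 6 + 12 = 18)
(32 + 1/(v(4) + 8))*l(4, -6) = (32 + 1/(18 + 8))*(-6*(1 + 4*(-6))) = (32 + 1/26)*(-6*(1 - 24)) = (32 + 1/26)*(-6*(-23)) = (833/26)*138 = 57477/13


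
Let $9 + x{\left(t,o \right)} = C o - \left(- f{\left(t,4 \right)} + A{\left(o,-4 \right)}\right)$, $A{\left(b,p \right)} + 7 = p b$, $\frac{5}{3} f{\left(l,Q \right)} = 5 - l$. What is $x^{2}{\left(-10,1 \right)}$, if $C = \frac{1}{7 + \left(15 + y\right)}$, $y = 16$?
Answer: $\frac{175561}{1444} \approx 121.58$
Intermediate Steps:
$f{\left(l,Q \right)} = 3 - \frac{3 l}{5}$ ($f{\left(l,Q \right)} = \frac{3 \left(5 - l\right)}{5} = 3 - \frac{3 l}{5}$)
$A{\left(b,p \right)} = -7 + b p$ ($A{\left(b,p \right)} = -7 + p b = -7 + b p$)
$C = \frac{1}{38}$ ($C = \frac{1}{7 + \left(15 + 16\right)} = \frac{1}{7 + 31} = \frac{1}{38} \approx 0.026316$)
$x{\left(t,o \right)} = 1 - \frac{3 t}{5} + \frac{153 o}{38}$ ($x{\left(t,o \right)} = -9 - \left(-10 - \frac{o}{38} + \frac{3 t}{5} + o \left(-4\right)\right) = -9 - \left(-10 - \frac{153 o}{38} + \frac{3 t}{5}\right) = -9 + \left(\frac{o}{38} + \left(10 + 4 o - \frac{3 t}{5}\right)\right) = -9 + \left(10 - \frac{3 t}{5} + \frac{153 o}{38}\right) = 1 - \frac{3 t}{5} + \frac{153 o}{38}$)
$x^{2}{\left(-10,1 \right)} = \left(1 - -6 + \frac{153}{38} \cdot 1\right)^{2} = \left(1 + 6 + \frac{153}{38}\right)^{2} = \left(\frac{419}{38}\right)^{2} = \frac{175561}{1444}$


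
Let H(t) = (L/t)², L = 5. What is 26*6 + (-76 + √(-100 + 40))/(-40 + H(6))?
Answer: 223476/1415 - 72*I*√15/1415 ≈ 157.93 - 0.19707*I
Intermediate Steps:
H(t) = 25/t² (H(t) = (5/t)² = 25/t²)
26*6 + (-76 + √(-100 + 40))/(-40 + H(6)) = 26*6 + (-76 + √(-100 + 40))/(-40 + 25/6²) = 156 + (-76 + √(-60))/(-40 + 25*(1/36)) = 156 + (-76 + 2*I*√15)/(-40 + 25/36) = 156 + (-76 + 2*I*√15)/(-1415/36) = 156 + (-76 + 2*I*√15)*(-36/1415) = 156 + (2736/1415 - 72*I*√15/1415) = 223476/1415 - 72*I*√15/1415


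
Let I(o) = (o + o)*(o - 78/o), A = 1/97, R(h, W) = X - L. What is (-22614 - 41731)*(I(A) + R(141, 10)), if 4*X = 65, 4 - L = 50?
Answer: 227032774615/37636 ≈ 6.0323e+6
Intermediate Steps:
L = -46 (L = 4 - 1*50 = 4 - 50 = -46)
X = 65/4 (X = (¼)*65 = 65/4 ≈ 16.250)
R(h, W) = 249/4 (R(h, W) = 65/4 - 1*(-46) = 65/4 + 46 = 249/4)
A = 1/97 ≈ 0.010309
I(o) = 2*o*(o - 78/o) (I(o) = (2*o)*(o - 78/o) = 2*o*(o - 78/o))
(-22614 - 41731)*(I(A) + R(141, 10)) = (-22614 - 41731)*((-156 + 2*(1/97)²) + 249/4) = -64345*((-156 + 2*(1/9409)) + 249/4) = -64345*((-156 + 2/9409) + 249/4) = -64345*(-1467802/9409 + 249/4) = -64345*(-3528367/37636) = 227032774615/37636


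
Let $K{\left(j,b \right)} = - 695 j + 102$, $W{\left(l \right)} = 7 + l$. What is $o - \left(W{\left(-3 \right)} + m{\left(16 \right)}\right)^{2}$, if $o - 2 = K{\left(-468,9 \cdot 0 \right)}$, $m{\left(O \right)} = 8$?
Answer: $325220$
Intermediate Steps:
$K{\left(j,b \right)} = 102 - 695 j$
$o = 325364$ ($o = 2 + \left(102 - -325260\right) = 2 + \left(102 + 325260\right) = 2 + 325362 = 325364$)
$o - \left(W{\left(-3 \right)} + m{\left(16 \right)}\right)^{2} = 325364 - \left(\left(7 - 3\right) + 8\right)^{2} = 325364 - \left(4 + 8\right)^{2} = 325364 - 12^{2} = 325364 - 144 = 325220$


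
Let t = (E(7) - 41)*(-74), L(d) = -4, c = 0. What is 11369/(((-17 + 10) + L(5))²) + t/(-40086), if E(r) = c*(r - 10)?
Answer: 227685310/2425203 ≈ 93.883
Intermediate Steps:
E(r) = 0 (E(r) = 0*(r - 10) = 0*(-10 + r) = 0)
t = 3034 (t = (0 - 41)*(-74) = -41*(-74) = 3034)
11369/(((-17 + 10) + L(5))²) + t/(-40086) = 11369/(((-17 + 10) - 4)²) + 3034/(-40086) = 11369/((-7 - 4)²) + 3034*(-1/40086) = 11369/((-11)²) - 1517/20043 = 11369/121 - 1517/20043 = 227685310/2425203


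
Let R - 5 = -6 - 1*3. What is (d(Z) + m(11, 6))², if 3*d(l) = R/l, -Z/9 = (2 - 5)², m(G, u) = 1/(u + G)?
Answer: 96721/17065161 ≈ 0.0056677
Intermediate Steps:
m(G, u) = 1/(G + u)
Z = -81 (Z = -9*(2 - 5)² = -9*(-3)² = -9*9 = -81)
R = -4 (R = 5 + (-6 - 1*3) = 5 + (-6 - 3) = 5 - 9 = -4)
d(l) = -4/(3*l) (d(l) = (-4/l)/3 = -4/(3*l))
(d(Z) + m(11, 6))² = (-4/3/(-81) + 1/(11 + 6))² = (-4/3*(-1/81) + 1/17)² = (4/243 + 1/17)² = (311/4131)² = 96721/17065161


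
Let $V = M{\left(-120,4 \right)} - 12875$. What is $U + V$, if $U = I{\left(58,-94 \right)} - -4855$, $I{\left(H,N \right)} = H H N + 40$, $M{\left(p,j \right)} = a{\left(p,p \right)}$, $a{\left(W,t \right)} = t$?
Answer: $-324316$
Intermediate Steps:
$M{\left(p,j \right)} = p$
$I{\left(H,N \right)} = 40 + N H^{2}$ ($I{\left(H,N \right)} = H^{2} N + 40 = N H^{2} + 40 = 40 + N H^{2}$)
$V = -12995$ ($V = -120 - 12875 = -12995$)
$U = -311321$ ($U = \left(40 - 94 \cdot 58^{2}\right) - -4855 = \left(40 - 316216\right) + 4855 = -316176 + 4855 = -311321$)
$U + V = -311321 - 12995 = -324316$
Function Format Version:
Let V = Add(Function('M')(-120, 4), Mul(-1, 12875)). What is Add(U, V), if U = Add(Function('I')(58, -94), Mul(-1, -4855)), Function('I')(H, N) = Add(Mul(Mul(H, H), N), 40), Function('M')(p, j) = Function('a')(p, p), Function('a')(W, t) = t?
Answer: -324316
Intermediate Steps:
Function('M')(p, j) = p
Function('I')(H, N) = Add(40, Mul(N, Pow(H, 2))) (Function('I')(H, N) = Add(Mul(Pow(H, 2), N), 40) = Add(Mul(N, Pow(H, 2)), 40) = Add(40, Mul(N, Pow(H, 2))))
V = -12995 (V = Add(-120, Mul(-1, 12875)) = Add(-120, -12875) = -12995)
U = -311321 (U = Add(Add(40, Mul(-94, Pow(58, 2))), Mul(-1, -4855)) = Add(Add(40, Mul(-94, 3364)), 4855) = Add(Add(40, -316216), 4855) = Add(-316176, 4855) = -311321)
Add(U, V) = Add(-311321, -12995) = -324316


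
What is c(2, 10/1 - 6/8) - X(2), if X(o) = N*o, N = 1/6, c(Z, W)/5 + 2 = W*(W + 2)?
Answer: 24479/48 ≈ 509.98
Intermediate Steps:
c(Z, W) = -10 + 5*W*(2 + W) (c(Z, W) = -10 + 5*(W*(W + 2)) = -10 + 5*(W*(2 + W)) = -10 + 5*W*(2 + W))
N = 1/6 ≈ 0.16667
X(o) = o/6
c(2, 10/1 - 6/8) - X(2) = (-10 + 5*(10/1 - 6/8)**2 + 10*(10/1 - 6/8)) - 2/6 = (-10 + 5*(10*1 - 6*1/8)**2 + 10*(10*1 - 6*1/8)) - 1*1/3 = (-10 + 5*(10 - 3/4)**2 + 10*(10 - 3/4)) - 1/3 = (-10 + 5*(37/4)**2 + 10*(37/4)) - 1/3 = (-10 + 5*(1369/16) + 185/2) - 1/3 = (-10 + 6845/16 + 185/2) - 1/3 = 8165/16 - 1/3 = 24479/48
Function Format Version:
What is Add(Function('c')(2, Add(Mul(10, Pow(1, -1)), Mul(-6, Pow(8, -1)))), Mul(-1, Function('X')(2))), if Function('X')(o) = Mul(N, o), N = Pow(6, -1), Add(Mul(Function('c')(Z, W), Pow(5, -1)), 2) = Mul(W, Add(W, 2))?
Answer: Rational(24479, 48) ≈ 509.98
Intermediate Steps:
Function('c')(Z, W) = Add(-10, Mul(5, W, Add(2, W))) (Function('c')(Z, W) = Add(-10, Mul(5, Mul(W, Add(W, 2)))) = Add(-10, Mul(5, Mul(W, Add(2, W)))) = Add(-10, Mul(5, W, Add(2, W))))
N = Rational(1, 6) ≈ 0.16667
Function('X')(o) = Mul(Rational(1, 6), o)
Add(Function('c')(2, Add(Mul(10, Pow(1, -1)), Mul(-6, Pow(8, -1)))), Mul(-1, Function('X')(2))) = Add(Add(-10, Mul(5, Pow(Add(Mul(10, Pow(1, -1)), Mul(-6, Pow(8, -1))), 2)), Mul(10, Add(Mul(10, Pow(1, -1)), Mul(-6, Pow(8, -1))))), Mul(-1, Mul(Rational(1, 6), 2))) = Add(Add(-10, Mul(5, Pow(Add(Mul(10, 1), Mul(-6, Rational(1, 8))), 2)), Mul(10, Add(Mul(10, 1), Mul(-6, Rational(1, 8))))), Mul(-1, Rational(1, 3))) = Add(Add(-10, Mul(5, Pow(Add(10, Rational(-3, 4)), 2)), Mul(10, Add(10, Rational(-3, 4)))), Rational(-1, 3)) = Add(Add(-10, Mul(5, Pow(Rational(37, 4), 2)), Mul(10, Rational(37, 4))), Rational(-1, 3)) = Add(Add(-10, Mul(5, Rational(1369, 16)), Rational(185, 2)), Rational(-1, 3)) = Add(Add(-10, Rational(6845, 16), Rational(185, 2)), Rational(-1, 3)) = Add(Rational(8165, 16), Rational(-1, 3)) = Rational(24479, 48)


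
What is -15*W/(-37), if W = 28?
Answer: 420/37 ≈ 11.351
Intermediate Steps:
-15*W/(-37) = -15*28/(-37) = -420*(-1/37) = 420/37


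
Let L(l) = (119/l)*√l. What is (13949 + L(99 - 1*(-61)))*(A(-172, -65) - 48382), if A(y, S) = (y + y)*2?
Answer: -684477430 - 583933*√10/4 ≈ -6.8494e+8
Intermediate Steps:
A(y, S) = 4*y (A(y, S) = (2*y)*2 = 4*y)
L(l) = 119/√l
(13949 + L(99 - 1*(-61)))*(A(-172, -65) - 48382) = (13949 + 119/√(99 - 1*(-61)))*(4*(-172) - 48382) = (13949 + 119/√(99 + 61))*(-688 - 48382) = (13949 + 119/√160)*(-49070) = (13949 + 119*(√10/40))*(-49070) = (13949 + 119*√10/40)*(-49070) = -684477430 - 583933*√10/4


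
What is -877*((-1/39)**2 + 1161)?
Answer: -1548678514/1521 ≈ -1.0182e+6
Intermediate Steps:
-877*((-1/39)**2 + 1161) = -877*(1/1521 + 1161) = -877*1765882/1521 = -1548678514/1521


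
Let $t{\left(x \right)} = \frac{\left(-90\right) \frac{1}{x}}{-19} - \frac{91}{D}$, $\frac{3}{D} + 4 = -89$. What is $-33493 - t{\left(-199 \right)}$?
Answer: $- \frac{137303144}{3781} \approx -36314.0$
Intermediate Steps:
$D = - \frac{1}{31}$ ($D = \frac{3}{-4 - 89} = \frac{3}{-93} = 3 \left(- \frac{1}{93}\right) = - \frac{1}{31} \approx -0.032258$)
$t{\left(x \right)} = 2821 + \frac{90}{19 x}$ ($t{\left(x \right)} = \frac{\left(-90\right) \frac{1}{x}}{-19} - \frac{91}{- \frac{1}{31}} = - \frac{90}{x} \left(- \frac{1}{19}\right) - -2821 = \frac{90}{19 x} + 2821 = 2821 + \frac{90}{19 x}$)
$-33493 - t{\left(-199 \right)} = -33493 - \left(2821 + \frac{90}{19 \left(-199\right)}\right) = -33493 - \left(2821 + \frac{90}{19} \left(- \frac{1}{199}\right)\right) = -33493 - \left(2821 - \frac{90}{3781}\right) = -33493 - \frac{10666111}{3781} = - \frac{137303144}{3781}$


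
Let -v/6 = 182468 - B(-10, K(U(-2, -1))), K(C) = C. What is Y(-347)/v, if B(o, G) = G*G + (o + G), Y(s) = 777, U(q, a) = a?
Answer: -259/364956 ≈ -0.00070967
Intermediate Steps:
B(o, G) = G + o + G² (B(o, G) = G² + (G + o) = G + o + G²)
v = -1094868 (v = -6*(182468 - (-1 - 10 + (-1)²)) = -6*(182468 - (-1 - 10 + 1)) = -6*(182468 - 1*(-10)) = -6*(182468 + 10) = -6*182478 = -1094868)
Y(-347)/v = 777/(-1094868) = 777*(-1/1094868) = -259/364956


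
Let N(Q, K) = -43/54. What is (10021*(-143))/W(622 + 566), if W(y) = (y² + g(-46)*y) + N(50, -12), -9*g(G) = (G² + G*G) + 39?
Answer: -77382162/45768845 ≈ -1.6907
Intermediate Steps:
N(Q, K) = -43/54 (N(Q, K) = -43*1/54 = -43/54)
g(G) = -13/3 - 2*G²/9 (g(G) = -((G² + G*G) + 39)/9 = -((G² + G²) + 39)/9 = -(2*G² + 39)/9 = -(39 + 2*G²)/9 = -13/3 - 2*G²/9)
W(y) = -43/54 + y² - 4271*y/9 (W(y) = (y² + (-13/3 - 2/9*(-46)²)*y) - 43/54 = (y² + (-13/3 - 2/9*2116)*y) - 43/54 = (y² + (-13/3 - 4232/9)*y) - 43/54 = (y² - 4271*y/9) - 43/54 = -43/54 + y² - 4271*y/9)
(10021*(-143))/W(622 + 566) = (10021*(-143))/(-43/54 + (622 + 566)² - 4271*(622 + 566)/9) = -1433003/(-43/54 + 1188² - 4271/9*1188) = -1433003/(-43/54 + 1411344 - 563772) = -1433003/45768845/54 = -1433003*54/45768845 = -77382162/45768845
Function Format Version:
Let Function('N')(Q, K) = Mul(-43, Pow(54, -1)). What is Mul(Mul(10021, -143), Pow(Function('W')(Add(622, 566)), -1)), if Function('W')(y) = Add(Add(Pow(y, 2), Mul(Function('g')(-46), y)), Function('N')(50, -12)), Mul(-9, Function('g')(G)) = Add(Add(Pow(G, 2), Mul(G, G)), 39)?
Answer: Rational(-77382162, 45768845) ≈ -1.6907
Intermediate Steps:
Function('N')(Q, K) = Rational(-43, 54) (Function('N')(Q, K) = Mul(-43, Rational(1, 54)) = Rational(-43, 54))
Function('g')(G) = Add(Rational(-13, 3), Mul(Rational(-2, 9), Pow(G, 2))) (Function('g')(G) = Mul(Rational(-1, 9), Add(Add(Pow(G, 2), Mul(G, G)), 39)) = Mul(Rational(-1, 9), Add(Add(Pow(G, 2), Pow(G, 2)), 39)) = Mul(Rational(-1, 9), Add(Mul(2, Pow(G, 2)), 39)) = Mul(Rational(-1, 9), Add(39, Mul(2, Pow(G, 2)))) = Add(Rational(-13, 3), Mul(Rational(-2, 9), Pow(G, 2))))
Function('W')(y) = Add(Rational(-43, 54), Pow(y, 2), Mul(Rational(-4271, 9), y)) (Function('W')(y) = Add(Add(Pow(y, 2), Mul(Add(Rational(-13, 3), Mul(Rational(-2, 9), Pow(-46, 2))), y)), Rational(-43, 54)) = Add(Add(Pow(y, 2), Mul(Add(Rational(-13, 3), Mul(Rational(-2, 9), 2116)), y)), Rational(-43, 54)) = Add(Add(Pow(y, 2), Mul(Add(Rational(-13, 3), Rational(-4232, 9)), y)), Rational(-43, 54)) = Add(Add(Pow(y, 2), Mul(Rational(-4271, 9), y)), Rational(-43, 54)) = Add(Rational(-43, 54), Pow(y, 2), Mul(Rational(-4271, 9), y)))
Mul(Mul(10021, -143), Pow(Function('W')(Add(622, 566)), -1)) = Mul(Mul(10021, -143), Pow(Add(Rational(-43, 54), Pow(Add(622, 566), 2), Mul(Rational(-4271, 9), Add(622, 566))), -1)) = Mul(-1433003, Pow(Add(Rational(-43, 54), Pow(1188, 2), Mul(Rational(-4271, 9), 1188)), -1)) = Mul(-1433003, Pow(Add(Rational(-43, 54), 1411344, -563772), -1)) = Mul(-1433003, Pow(Rational(45768845, 54), -1)) = Mul(-1433003, Rational(54, 45768845)) = Rational(-77382162, 45768845)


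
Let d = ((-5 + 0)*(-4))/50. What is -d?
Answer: -⅖ ≈ -0.40000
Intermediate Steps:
d = ⅖ (d = -5*(-4)*(1/50) = 20*(1/50) = ⅖ ≈ 0.40000)
-d = -1*⅖ = -⅖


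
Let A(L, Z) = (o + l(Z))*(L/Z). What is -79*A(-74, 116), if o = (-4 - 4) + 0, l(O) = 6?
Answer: -2923/29 ≈ -100.79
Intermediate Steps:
o = -8 (o = -8 + 0 = -8)
A(L, Z) = -2*L/Z (A(L, Z) = (-8 + 6)*(L/Z) = -2*L/Z)
-79*A(-74, 116) = -(-158)*(-74)/116 = -79*37/29 = -2923/29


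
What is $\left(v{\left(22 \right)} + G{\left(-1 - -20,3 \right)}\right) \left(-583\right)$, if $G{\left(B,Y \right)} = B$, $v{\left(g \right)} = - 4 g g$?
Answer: $1117611$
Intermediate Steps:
$v{\left(g \right)} = - 4 g^{2}$
$\left(v{\left(22 \right)} + G{\left(-1 - -20,3 \right)}\right) \left(-583\right) = \left(- 4 \cdot 22^{2} - -19\right) \left(-583\right) = \left(\left(-4\right) 484 + \left(-1 + 20\right)\right) \left(-583\right) = \left(-1936 + 19\right) \left(-583\right) = \left(-1917\right) \left(-583\right) = 1117611$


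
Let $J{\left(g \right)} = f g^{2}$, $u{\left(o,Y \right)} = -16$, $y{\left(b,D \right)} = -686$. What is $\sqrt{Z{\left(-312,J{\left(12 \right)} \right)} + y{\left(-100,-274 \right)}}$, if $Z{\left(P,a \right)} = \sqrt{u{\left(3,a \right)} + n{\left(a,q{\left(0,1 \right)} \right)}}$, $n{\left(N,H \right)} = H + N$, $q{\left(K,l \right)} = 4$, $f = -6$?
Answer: $\sqrt{-686 + 2 i \sqrt{219}} \approx 0.56488 + 26.198 i$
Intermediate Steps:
$J{\left(g \right)} = - 6 g^{2}$
$Z{\left(P,a \right)} = \sqrt{-12 + a}$ ($Z{\left(P,a \right)} = \sqrt{-16 + \left(4 + a\right)} = \sqrt{-12 + a}$)
$\sqrt{Z{\left(-312,J{\left(12 \right)} \right)} + y{\left(-100,-274 \right)}} = \sqrt{\sqrt{-12 - 6 \cdot 12^{2}} - 686} = \sqrt{\sqrt{-12 - 864} - 686} = \sqrt{\sqrt{-876} - 686} = \sqrt{2 i \sqrt{219} - 686} = \sqrt{-686 + 2 i \sqrt{219}}$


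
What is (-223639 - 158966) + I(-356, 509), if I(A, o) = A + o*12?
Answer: -376853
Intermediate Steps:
I(A, o) = A + 12*o
(-223639 - 158966) + I(-356, 509) = (-223639 - 158966) + (-356 + 12*509) = -382605 + (-356 + 6108) = -382605 + 5752 = -376853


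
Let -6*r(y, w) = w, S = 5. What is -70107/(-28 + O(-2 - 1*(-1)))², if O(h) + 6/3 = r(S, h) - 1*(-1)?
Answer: -2523852/29929 ≈ -84.328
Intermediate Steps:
r(y, w) = -w/6
O(h) = -1 - h/6 (O(h) = -2 + (-h/6 - 1*(-1)) = -2 + (-h/6 + 1) = -2 + (1 - h/6) = -1 - h/6)
-70107/(-28 + O(-2 - 1*(-1)))² = -70107/(-28 + (-1 - (-2 - 1*(-1))/6))² = -70107/(-28 + (-1 - (-2 + 1)/6))² = -70107/(-28 + (-1 - ⅙*(-1)))² = -70107/(-28 + (-1 + ⅙))² = -70107/(-28 - ⅚)² = -70107/((-173/6)²) = -70107/29929/36 = -70107*36/29929 = -2523852/29929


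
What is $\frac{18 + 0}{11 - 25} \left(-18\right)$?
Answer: $\frac{162}{7} \approx 23.143$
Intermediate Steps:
$\frac{18 + 0}{11 - 25} \left(-18\right) = \frac{18}{-14} \left(-18\right) = 18 \left(- \frac{1}{14}\right) \left(-18\right) = \left(- \frac{9}{7}\right) \left(-18\right) = \frac{162}{7}$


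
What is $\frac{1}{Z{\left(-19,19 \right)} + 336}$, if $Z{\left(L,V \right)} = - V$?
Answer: $\frac{1}{317} \approx 0.0031546$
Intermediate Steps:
$\frac{1}{Z{\left(-19,19 \right)} + 336} = \frac{1}{\left(-1\right) 19 + 336} = \frac{1}{-19 + 336} = \frac{1}{317}$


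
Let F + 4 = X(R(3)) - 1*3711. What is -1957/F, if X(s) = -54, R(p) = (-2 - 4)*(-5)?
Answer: 1957/3769 ≈ 0.51924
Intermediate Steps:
R(p) = 30 (R(p) = -6*(-5) = 30)
F = -3769 (F = -4 + (-54 - 1*3711) = -4 + (-54 - 3711) = -4 - 3765 = -3769)
-1957/F = -1957/(-3769) = -1957*(-1/3769) = 1957/3769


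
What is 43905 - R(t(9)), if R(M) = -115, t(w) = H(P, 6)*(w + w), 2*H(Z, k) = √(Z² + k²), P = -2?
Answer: 44020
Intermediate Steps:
H(Z, k) = √(Z² + k²)/2
t(w) = 2*w*√10 (t(w) = (√((-2)² + 6²)/2)*(w + w) = (√(4 + 36)/2)*(2*w) = (√40/2)*(2*w) = ((2*√10)/2)*(2*w) = √10*(2*w) = 2*w*√10)
43905 - R(t(9)) = 43905 - 1*(-115) = 43905 + 115 = 44020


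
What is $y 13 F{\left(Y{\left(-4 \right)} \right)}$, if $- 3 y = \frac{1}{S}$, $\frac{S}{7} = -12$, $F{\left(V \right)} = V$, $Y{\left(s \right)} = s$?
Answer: $- \frac{13}{63} \approx -0.20635$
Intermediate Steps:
$S = -84$ ($S = 7 \left(-12\right) = -84$)
$y = \frac{1}{252}$ ($y = - \frac{1}{3 \left(-84\right)} = \left(- \frac{1}{3}\right) \left(- \frac{1}{84}\right) = \frac{1}{252} \approx 0.0039683$)
$y 13 F{\left(Y{\left(-4 \right)} \right)} = \frac{1}{252} \cdot 13 \left(-4\right) = \frac{13}{252} \left(-4\right) = - \frac{13}{63}$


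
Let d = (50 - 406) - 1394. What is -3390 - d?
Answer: -1640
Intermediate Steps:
d = -1750 (d = -356 - 1394 = -1750)
-3390 - d = -3390 - 1*(-1750) = -3390 + 1750 = -1640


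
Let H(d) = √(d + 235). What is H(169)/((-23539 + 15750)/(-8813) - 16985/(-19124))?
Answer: 6879176*√101/6094809 ≈ 11.343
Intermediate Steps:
H(d) = √(235 + d)
H(169)/((-23539 + 15750)/(-8813) - 16985/(-19124)) = √(235 + 169)/((-23539 + 15750)/(-8813) - 16985/(-19124)) = √404/(-7789*(-1/8813) - 16985*(-1/19124)) = (2*√101)/(7789/8813 + 16985/19124) = (2*√101)/(6094809/3439588) = (2*√101)*(3439588/6094809) = 6879176*√101/6094809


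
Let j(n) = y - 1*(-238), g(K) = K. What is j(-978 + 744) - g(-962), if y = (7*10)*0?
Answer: 1200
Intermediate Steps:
y = 0 (y = 70*0 = 0)
j(n) = 238 (j(n) = 0 - 1*(-238) = 0 + 238 = 238)
j(-978 + 744) - g(-962) = 238 - 1*(-962) = 238 + 962 = 1200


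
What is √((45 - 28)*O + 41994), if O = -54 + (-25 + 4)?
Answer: 7*√831 ≈ 201.79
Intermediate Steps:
O = -75 (O = -54 - 21 = -75)
√((45 - 28)*O + 41994) = √((45 - 28)*(-75) + 41994) = √(17*(-75) + 41994) = √(-1275 + 41994) = √40719 = 7*√831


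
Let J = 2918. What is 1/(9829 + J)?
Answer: 1/12747 ≈ 7.8450e-5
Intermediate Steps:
1/(9829 + J) = 1/(9829 + 2918) = 1/12747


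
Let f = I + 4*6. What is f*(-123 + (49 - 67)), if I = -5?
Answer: -2679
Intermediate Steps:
f = 19 (f = -5 + 4*6 = -5 + 24 = 19)
f*(-123 + (49 - 67)) = 19*(-123 + (49 - 67)) = 19*(-123 - 18) = 19*(-141) = -2679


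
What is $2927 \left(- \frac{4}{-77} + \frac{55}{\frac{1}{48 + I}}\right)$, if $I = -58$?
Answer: $- \frac{123946742}{77} \approx -1.6097 \cdot 10^{6}$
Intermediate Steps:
$2927 \left(- \frac{4}{-77} + \frac{55}{\frac{1}{48 + I}}\right) = 2927 \left(- \frac{4}{-77} + \frac{55}{\frac{1}{48 - 58}}\right) = 2927 \left(\left(-4\right) \left(- \frac{1}{77}\right) + \frac{55}{\frac{1}{-10}}\right) = 2927 \left(\frac{4}{77} + \frac{55}{- \frac{1}{10}}\right) = 2927 \left(\frac{4}{77} + 55 \left(-10\right)\right) = 2927 \left(\frac{4}{77} - 550\right) = 2927 \left(- \frac{42346}{77}\right) = - \frac{123946742}{77}$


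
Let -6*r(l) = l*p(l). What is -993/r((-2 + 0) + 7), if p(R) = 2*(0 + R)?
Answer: 2979/25 ≈ 119.16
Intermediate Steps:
p(R) = 2*R
r(l) = -l²/3 (r(l) = -l*2*l/6 = -l²/3)
-993/r((-2 + 0) + 7) = -993*(-3/((-2 + 0) + 7)²) = -993*(-3/(-2 + 7)²) = -993/((-⅓*5²)) = -993/((-⅓*25)) = -993/(-25/3) = -993*(-3/25) = 2979/25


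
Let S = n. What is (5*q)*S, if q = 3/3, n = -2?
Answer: -10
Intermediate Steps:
q = 1 (q = 3*(⅓) = 1)
S = -2
(5*q)*S = (5*1)*(-2) = 5*(-2) = -10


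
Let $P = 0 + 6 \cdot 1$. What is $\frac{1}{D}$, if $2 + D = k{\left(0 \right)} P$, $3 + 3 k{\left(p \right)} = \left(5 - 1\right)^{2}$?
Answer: $\frac{1}{24} \approx 0.041667$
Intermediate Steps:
$k{\left(p \right)} = \frac{13}{3}$ ($k{\left(p \right)} = -1 + \frac{\left(5 - 1\right)^{2}}{3} = -1 + \frac{4^{2}}{3} = -1 + \frac{1}{3} \cdot 16 = -1 + \frac{16}{3} = \frac{13}{3}$)
$P = 6$ ($P = 0 + 6 = 6$)
$D = 24$ ($D = -2 + \frac{13}{3} \cdot 6 = -2 + 26 = 24$)
$\frac{1}{D} = \frac{1}{24}$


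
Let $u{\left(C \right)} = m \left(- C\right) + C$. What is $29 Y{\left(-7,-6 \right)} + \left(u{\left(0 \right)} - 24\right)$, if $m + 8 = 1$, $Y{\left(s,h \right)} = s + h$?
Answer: $-401$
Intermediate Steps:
$Y{\left(s,h \right)} = h + s$
$m = -7$ ($m = -8 + 1 = -7$)
$u{\left(C \right)} = 8 C$ ($u{\left(C \right)} = - 7 \left(- C\right) + C = 7 C + C = 8 C$)
$29 Y{\left(-7,-6 \right)} + \left(u{\left(0 \right)} - 24\right) = 29 \left(-6 - 7\right) + \left(8 \cdot 0 - 24\right) = 29 \left(-13\right) + \left(0 - 24\right) = -377 - 24 = -401$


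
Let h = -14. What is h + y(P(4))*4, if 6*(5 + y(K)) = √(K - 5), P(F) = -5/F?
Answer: -34 + 5*I/3 ≈ -34.0 + 1.6667*I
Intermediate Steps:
y(K) = -5 + √(-5 + K)/6 (y(K) = -5 + √(K - 5)/6 = -5 + √(-5 + K)/6)
h + y(P(4))*4 = -14 + (-5 + √(-5 - 5/4)/6)*4 = -14 + (-5 + √(-25/4)/6)*4 = -14 + (-5 + (5*I/2)/6)*4 = -14 + (-5 + 5*I/12)*4 = -14 + (-20 + 5*I/3) = -34 + 5*I/3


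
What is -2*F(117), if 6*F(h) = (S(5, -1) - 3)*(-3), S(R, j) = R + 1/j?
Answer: 1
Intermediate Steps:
S(R, j) = R + 1/j
F(h) = -1/2 (F(h) = (((5 + 1/(-1)) - 3)*(-3))/6 = (((5 - 1) - 3)*(-3))/6 = ((4 - 3)*(-3))/6 = (1*(-3))/6 = (1/6)*(-3) = -1/2)
-2*F(117) = -2*(-1/2) = 1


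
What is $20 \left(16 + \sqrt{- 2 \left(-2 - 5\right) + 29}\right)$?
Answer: $320 + 20 \sqrt{43} \approx 451.15$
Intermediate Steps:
$20 \left(16 + \sqrt{- 2 \left(-2 - 5\right) + 29}\right) = 20 \left(16 + \sqrt{\left(-2\right) \left(-7\right) + 29}\right) = 20 \left(16 + \sqrt{14 + 29}\right) = 20 \left(16 + \sqrt{43}\right) = 320 + 20 \sqrt{43}$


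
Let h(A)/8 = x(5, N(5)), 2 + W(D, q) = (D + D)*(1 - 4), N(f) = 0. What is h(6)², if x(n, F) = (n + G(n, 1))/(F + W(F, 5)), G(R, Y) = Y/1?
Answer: 576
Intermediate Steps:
W(D, q) = -2 - 6*D (W(D, q) = -2 + (D + D)*(1 - 4) = -2 + (2*D)*(-3) = -2 - 6*D)
G(R, Y) = Y (G(R, Y) = Y*1 = Y)
x(n, F) = (1 + n)/(-2 - 5*F) (x(n, F) = (n + 1)/(F + (-2 - 6*F)) = (1 + n)/(-2 - 5*F))
h(A) = -24 (h(A) = 8*((-1 - 1*5)/(2 + 5*0)) = 8*((-1 - 5)/(2 + 0)) = 8*(-6/2) = 8*((½)*(-6)) = 8*(-3) = -24)
h(6)² = (-24)² = 576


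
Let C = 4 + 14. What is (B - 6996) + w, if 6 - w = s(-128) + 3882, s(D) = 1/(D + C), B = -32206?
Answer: -4738579/110 ≈ -43078.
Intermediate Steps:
C = 18
s(D) = 1/(18 + D) (s(D) = 1/(D + 18) = 1/(18 + D))
w = -426359/110 (w = 6 - (1/(18 - 128) + 3882) = 6 - (1/(-110) + 3882) = 6 - (-1/110 + 3882) = 6 - 1*427019/110 = 6 - 427019/110 = -426359/110 ≈ -3876.0)
(B - 6996) + w = (-32206 - 6996) - 426359/110 = -39202 - 426359/110 = -4738579/110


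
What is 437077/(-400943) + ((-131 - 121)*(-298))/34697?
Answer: 14943954859/13911519271 ≈ 1.0742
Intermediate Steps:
437077/(-400943) + ((-131 - 121)*(-298))/34697 = 437077*(-1/400943) - 252*(-298)*(1/34697) = -437077/400943 + 75096*(1/34697) = -437077/400943 + 75096/34697 = 14943954859/13911519271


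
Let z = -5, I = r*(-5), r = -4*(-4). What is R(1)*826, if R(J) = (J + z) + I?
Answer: -69384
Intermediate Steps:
r = 16
I = -80 (I = 16*(-5) = -80)
R(J) = -85 + J (R(J) = (J - 5) - 80 = (-5 + J) - 80 = -85 + J)
R(1)*826 = (-85 + 1)*826 = -84*826 = -69384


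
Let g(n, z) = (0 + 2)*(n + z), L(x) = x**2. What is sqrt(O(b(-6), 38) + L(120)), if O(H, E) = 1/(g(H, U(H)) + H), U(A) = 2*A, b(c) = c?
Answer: sqrt(25401558)/42 ≈ 120.00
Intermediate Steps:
g(n, z) = 2*n + 2*z (g(n, z) = 2*(n + z) = 2*n + 2*z)
O(H, E) = 1/(7*H) (O(H, E) = 1/((2*H + 2*(2*H)) + H) = 1/((2*H + 4*H) + H) = 1/(6*H + H) = 1/(7*H))
sqrt(O(b(-6), 38) + L(120)) = sqrt((1/7)/(-6) + 120**2) = sqrt((1/7)*(-1/6) + 14400) = sqrt(-1/42 + 14400) = sqrt(604799/42) = sqrt(25401558)/42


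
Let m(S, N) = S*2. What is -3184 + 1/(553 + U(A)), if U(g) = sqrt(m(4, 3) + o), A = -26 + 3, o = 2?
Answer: -973663463/305799 - sqrt(10)/305799 ≈ -3184.0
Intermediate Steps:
A = -23
m(S, N) = 2*S
U(g) = sqrt(10) (U(g) = sqrt(2*4 + 2) = sqrt(8 + 2) = sqrt(10))
-3184 + 1/(553 + U(A)) = -3184 + 1/(553 + sqrt(10))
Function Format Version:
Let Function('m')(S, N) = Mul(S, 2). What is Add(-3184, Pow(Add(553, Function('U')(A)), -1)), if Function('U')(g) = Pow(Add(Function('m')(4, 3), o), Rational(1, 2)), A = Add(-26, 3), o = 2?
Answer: Add(Rational(-973663463, 305799), Mul(Rational(-1, 305799), Pow(10, Rational(1, 2)))) ≈ -3184.0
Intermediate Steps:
A = -23
Function('m')(S, N) = Mul(2, S)
Function('U')(g) = Pow(10, Rational(1, 2)) (Function('U')(g) = Pow(Add(Mul(2, 4), 2), Rational(1, 2)) = Pow(Add(8, 2), Rational(1, 2)) = Pow(10, Rational(1, 2)))
Add(-3184, Pow(Add(553, Function('U')(A)), -1)) = Add(-3184, Pow(Add(553, Pow(10, Rational(1, 2))), -1))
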